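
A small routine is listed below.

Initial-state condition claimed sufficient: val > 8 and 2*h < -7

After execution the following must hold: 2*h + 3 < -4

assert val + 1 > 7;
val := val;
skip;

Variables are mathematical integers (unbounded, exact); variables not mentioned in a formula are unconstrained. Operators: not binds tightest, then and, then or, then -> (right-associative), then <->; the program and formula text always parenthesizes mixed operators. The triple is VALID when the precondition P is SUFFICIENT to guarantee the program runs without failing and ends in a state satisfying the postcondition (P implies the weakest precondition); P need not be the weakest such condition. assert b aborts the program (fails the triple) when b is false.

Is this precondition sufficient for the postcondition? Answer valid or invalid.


Working backward. After the program, the postcondition 2*h + 3 < -4 must hold; in canonical form it is 2*h < -7.
Before skip: 2*h < -7
Before val := val: 2*h < -7
Before assert val + 1 > 7: val > 6 and 2*h < -7
The weakest precondition is val > 6 and 2*h < -7.
Check whether val > 8 and 2*h < -7 implies it.
Every state satisfying the precondition satisfies the weakest precondition: the implication holds.
Answer: valid


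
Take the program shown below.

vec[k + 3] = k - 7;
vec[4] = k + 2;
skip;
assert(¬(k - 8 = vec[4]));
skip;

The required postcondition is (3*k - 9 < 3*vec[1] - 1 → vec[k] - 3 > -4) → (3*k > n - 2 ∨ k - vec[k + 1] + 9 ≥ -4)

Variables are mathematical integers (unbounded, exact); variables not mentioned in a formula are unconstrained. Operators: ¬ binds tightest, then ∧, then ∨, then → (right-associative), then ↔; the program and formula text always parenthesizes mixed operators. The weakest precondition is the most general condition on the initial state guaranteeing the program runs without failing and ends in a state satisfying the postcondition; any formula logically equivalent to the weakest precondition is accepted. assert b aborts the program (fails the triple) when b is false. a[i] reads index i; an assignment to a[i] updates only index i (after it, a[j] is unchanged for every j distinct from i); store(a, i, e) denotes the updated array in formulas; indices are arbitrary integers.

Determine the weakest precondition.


Working backward. After the program, the postcondition (3*k - 9 < 3*vec[1] - 1 → vec[k] - 3 > -4) → (3*k > n - 2 ∨ k - vec[k + 1] + 9 ≥ -4) must hold; in canonical form it is (3*k < 3*vec[1] + 8 → vec[k] > -1) → (3*k > n - 2 ∨ k ≥ vec[k + 1] - 13).
Before skip: (3*k < 3*vec[1] + 8 → vec[k] > -1) → (3*k > n - 2 ∨ k ≥ vec[k + 1] - 13)
Before assert ¬(k - 8 = vec[4]): (¬(k = vec[4] + 8)) ∧ ((3*k < 3*vec[1] + 8 → vec[k] > -1) → (3*k > n - 2 ∨ k ≥ vec[k + 1] - 13))
Before skip: (¬(k = vec[4] + 8)) ∧ ((3*k < 3*vec[1] + 8 → vec[k] > -1) → (3*k > n - 2 ∨ k ≥ vec[k + 1] - 13))
Before vec[4] := k + 2: (3*k < 3*vec[1] + 8 → store(vec, 4, k + 2)[k] > -1) → (3*k > n - 2 ∨ k ≥ store(vec, 4, k + 2)[k + 1] - 13)
Before vec[k + 3] := k - 7: (3*k < 3*store(vec, k + 3, k - 7)[1] + 8 → store(store(vec, k + 3, k - 7), 4, k + 2)[k] > -1) → (3*k > n - 2 ∨ k ≥ store(store(vec, k + 3, k - 7), 4, k + 2)[k + 1] - 13)
Answer: WP = (3*k < 3*store(vec, k + 3, k - 7)[1] + 8 → store(store(vec, k + 3, k - 7), 4, k + 2)[k] > -1) → (3*k > n - 2 ∨ k ≥ store(store(vec, k + 3, k - 7), 4, k + 2)[k + 1] - 13)


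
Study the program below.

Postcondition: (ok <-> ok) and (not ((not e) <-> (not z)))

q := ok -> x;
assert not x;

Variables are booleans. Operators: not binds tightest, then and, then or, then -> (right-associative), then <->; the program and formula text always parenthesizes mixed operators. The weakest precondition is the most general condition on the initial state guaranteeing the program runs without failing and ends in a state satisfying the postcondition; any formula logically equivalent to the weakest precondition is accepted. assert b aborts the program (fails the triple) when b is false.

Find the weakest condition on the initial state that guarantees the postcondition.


Working backward. After the program, the postcondition (ok <-> ok) and (not ((not e) <-> (not z))) must hold; in canonical form it is not ((not e) <-> (not z)).
Before assert not x: (not x) and (not ((not e) <-> (not z)))
Before q := ok -> x: (not x) and (not ((not e) <-> (not z)))
Answer: WP = (not x) and (not ((not e) <-> (not z)))


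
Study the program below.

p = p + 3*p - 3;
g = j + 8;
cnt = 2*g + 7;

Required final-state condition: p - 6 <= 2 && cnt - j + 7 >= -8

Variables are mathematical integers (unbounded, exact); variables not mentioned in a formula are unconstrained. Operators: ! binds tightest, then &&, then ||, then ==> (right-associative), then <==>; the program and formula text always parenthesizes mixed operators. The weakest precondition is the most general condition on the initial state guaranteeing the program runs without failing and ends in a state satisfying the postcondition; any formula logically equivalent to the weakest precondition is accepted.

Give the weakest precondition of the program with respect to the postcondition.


Working backward. After the program, the postcondition p - 6 <= 2 && cnt - j + 7 >= -8 must hold; in canonical form it is p <= 8 && cnt >= j - 15.
Before cnt := 2*g + 7: p <= 8 && 2*g >= j - 22
Before g := j + 8: p <= 8 && j >= -38
Before p := p + 3*p - 3: 4*p <= 11 && j >= -38
Answer: WP = 4*p <= 11 && j >= -38


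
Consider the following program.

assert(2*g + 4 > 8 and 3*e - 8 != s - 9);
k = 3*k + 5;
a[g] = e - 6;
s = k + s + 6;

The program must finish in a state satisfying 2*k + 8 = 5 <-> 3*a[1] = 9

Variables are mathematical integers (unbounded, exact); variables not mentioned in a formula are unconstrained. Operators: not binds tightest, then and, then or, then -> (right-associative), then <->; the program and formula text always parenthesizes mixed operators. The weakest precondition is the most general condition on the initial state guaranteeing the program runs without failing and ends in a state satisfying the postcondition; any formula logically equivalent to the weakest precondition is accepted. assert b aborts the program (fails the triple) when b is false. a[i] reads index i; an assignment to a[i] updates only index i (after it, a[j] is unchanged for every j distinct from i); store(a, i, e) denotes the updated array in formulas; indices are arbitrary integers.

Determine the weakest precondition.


Working backward. After the program, the postcondition 2*k + 8 = 5 <-> 3*a[1] = 9 must hold; in canonical form it is 2*k = -3 <-> 3*a[1] = 9.
Before s := k + s + 6: 2*k = -3 <-> 3*a[1] = 9
Before a[g] := e - 6: 2*k = -3 <-> 3*store(a, g, e - 6)[1] = 9
Before k := 3*k + 5: 6*k = -13 <-> 3*store(a, g, e - 6)[1] = 9
Before assert 2*g + 4 > 8 and 3*e - 8 != s - 9: 2*g > 4 and 3*e != s - 1 and (6*k = -13 <-> 3*store(a, g, e - 6)[1] = 9)
Answer: WP = 2*g > 4 and 3*e != s - 1 and (6*k = -13 <-> 3*store(a, g, e - 6)[1] = 9)


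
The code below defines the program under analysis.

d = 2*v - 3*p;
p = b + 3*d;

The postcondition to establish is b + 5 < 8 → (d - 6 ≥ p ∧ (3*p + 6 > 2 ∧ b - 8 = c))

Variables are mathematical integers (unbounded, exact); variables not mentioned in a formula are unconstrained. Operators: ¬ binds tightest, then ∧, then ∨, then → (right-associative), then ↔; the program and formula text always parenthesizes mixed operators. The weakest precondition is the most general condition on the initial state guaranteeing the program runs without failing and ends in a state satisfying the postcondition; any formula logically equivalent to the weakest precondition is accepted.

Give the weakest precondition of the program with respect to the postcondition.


Working backward. After the program, the postcondition b + 5 < 8 → (d - 6 ≥ p ∧ (3*p + 6 > 2 ∧ b - 8 = c)) must hold; in canonical form it is b < 3 → (d ≥ p + 6 ∧ 3*p > -4 ∧ b = c + 8).
Before p := b + 3*d: b < 3 → (b + 2*d ≤ -6 ∧ 3*b + 9*d > -4 ∧ b = c + 8)
Before d := 2*v - 3*p: b < 3 → (b + 4*v ≤ 6*p - 6 ∧ 3*b + 18*v > 27*p - 4 ∧ b = c + 8)
Answer: WP = b < 3 → (b + 4*v ≤ 6*p - 6 ∧ 3*b + 18*v > 27*p - 4 ∧ b = c + 8)


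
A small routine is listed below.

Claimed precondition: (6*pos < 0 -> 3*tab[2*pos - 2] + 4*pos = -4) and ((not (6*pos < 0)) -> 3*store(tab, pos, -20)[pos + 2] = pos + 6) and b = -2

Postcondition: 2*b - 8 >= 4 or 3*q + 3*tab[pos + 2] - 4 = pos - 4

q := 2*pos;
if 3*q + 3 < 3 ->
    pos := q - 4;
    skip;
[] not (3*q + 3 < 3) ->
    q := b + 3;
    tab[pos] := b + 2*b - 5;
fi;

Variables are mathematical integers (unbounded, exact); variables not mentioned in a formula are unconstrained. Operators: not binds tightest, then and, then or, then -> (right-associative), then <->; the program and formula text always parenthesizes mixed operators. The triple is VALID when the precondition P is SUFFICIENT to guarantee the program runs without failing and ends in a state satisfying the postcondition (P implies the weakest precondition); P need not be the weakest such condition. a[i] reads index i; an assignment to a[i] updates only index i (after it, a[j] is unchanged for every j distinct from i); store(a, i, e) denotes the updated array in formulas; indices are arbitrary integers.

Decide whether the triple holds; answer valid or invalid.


Working backward. After the program, the postcondition 2*b - 8 >= 4 or 3*q + 3*tab[pos + 2] - 4 = pos - 4 must hold; in canonical form it is 2*b >= 12 or 3*tab[pos + 2] + 3*q = pos.
Then branch requires 2*b >= 12 or 3*tab[q - 2] + 2*q = -4; else branch requires 2*b >= 12 or 3*store(tab, pos, 3*b - 5)[pos + 2] + 3*b = pos - 9.
Before the if: (3*q < 0 -> (2*b >= 12 or 3*tab[q - 2] + 2*q = -4)) and ((not (3*q < 0)) -> (2*b >= 12 or 3*store(tab, pos, 3*b - 5)[pos + 2] + 3*b = pos - 9))
Before q := 2*pos: (6*pos < 0 -> (2*b >= 12 or 3*tab[2*pos - 2] + 4*pos = -4)) and ((not (6*pos < 0)) -> (2*b >= 12 or 3*store(tab, pos, 3*b - 5)[pos + 2] + 3*b = pos - 9))
The weakest precondition is (6*pos < 0 -> (2*b >= 12 or 3*tab[2*pos - 2] + 4*pos = -4)) and ((not (6*pos < 0)) -> (2*b >= 12 or 3*store(tab, pos, 3*b - 5)[pos + 2] + 3*b = pos - 9)).
Check whether (6*pos < 0 -> 3*tab[2*pos - 2] + 4*pos = -4) and ((not (6*pos < 0)) -> 3*store(tab, pos, -20)[pos + 2] = pos + 6) and b = -2 implies it.
Countermodel: at the initial state b = -2, pos = 45645, tab = {[45645] = 15217, [45647] = 15217, [91288] = 15217, elsewhere 15217}, the precondition holds but the weakest precondition fails.
Answer: invalid


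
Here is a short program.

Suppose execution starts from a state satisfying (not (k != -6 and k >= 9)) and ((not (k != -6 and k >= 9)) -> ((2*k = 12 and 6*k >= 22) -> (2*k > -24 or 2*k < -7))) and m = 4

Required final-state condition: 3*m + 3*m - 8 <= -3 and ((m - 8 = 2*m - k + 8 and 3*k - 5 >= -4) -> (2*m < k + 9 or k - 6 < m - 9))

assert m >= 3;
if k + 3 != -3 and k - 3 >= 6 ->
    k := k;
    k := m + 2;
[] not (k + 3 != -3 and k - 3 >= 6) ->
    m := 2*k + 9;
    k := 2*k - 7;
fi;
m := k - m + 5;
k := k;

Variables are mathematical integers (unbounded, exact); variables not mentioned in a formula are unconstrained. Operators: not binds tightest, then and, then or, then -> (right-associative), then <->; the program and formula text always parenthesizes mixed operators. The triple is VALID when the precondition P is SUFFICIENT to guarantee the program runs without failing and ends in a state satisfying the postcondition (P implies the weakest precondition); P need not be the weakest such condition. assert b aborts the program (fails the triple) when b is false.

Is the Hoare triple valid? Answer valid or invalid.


Working backward. After the program, the postcondition 3*m + 3*m - 8 <= -3 and ((m - 8 = 2*m - k + 8 and 3*k - 5 >= -4) -> (2*m < k + 9 or k - 6 < m - 9)) must hold; in canonical form it is 6*m <= 5 and ((k = m + 16 and 3*k >= 1) -> (2*m < k + 9 or k < m - 3)).
Before k := k: 6*m <= 5 and ((k = m + 16 and 3*k >= 1) -> (2*m < k + 9 or k < m - 3))
Before m := k - m + 5: 6*k <= 6*m - 25 and ((m = 21 and 3*k >= 1) -> (k < 2*m - 1 or m < 2))
Then branch requires false; else branch requires (2*k = 12 and 6*k >= 22) -> (2*k > -24 or 2*k < -7).
Before the if: (not (k != -6 and k >= 9)) and ((not (k != -6 and k >= 9)) -> ((2*k = 12 and 6*k >= 22) -> (2*k > -24 or 2*k < -7)))
Before assert m >= 3: m >= 3 and (not (k != -6 and k >= 9)) and ((not (k != -6 and k >= 9)) -> ((2*k = 12 and 6*k >= 22) -> (2*k > -24 or 2*k < -7)))
The weakest precondition is m >= 3 and (not (k != -6 and k >= 9)) and ((not (k != -6 and k >= 9)) -> ((2*k = 12 and 6*k >= 22) -> (2*k > -24 or 2*k < -7))).
Check whether (not (k != -6 and k >= 9)) and ((not (k != -6 and k >= 9)) -> ((2*k = 12 and 6*k >= 22) -> (2*k > -24 or 2*k < -7))) and m = 4 implies it.
Every state satisfying the precondition satisfies the weakest precondition: the implication holds.
Answer: valid


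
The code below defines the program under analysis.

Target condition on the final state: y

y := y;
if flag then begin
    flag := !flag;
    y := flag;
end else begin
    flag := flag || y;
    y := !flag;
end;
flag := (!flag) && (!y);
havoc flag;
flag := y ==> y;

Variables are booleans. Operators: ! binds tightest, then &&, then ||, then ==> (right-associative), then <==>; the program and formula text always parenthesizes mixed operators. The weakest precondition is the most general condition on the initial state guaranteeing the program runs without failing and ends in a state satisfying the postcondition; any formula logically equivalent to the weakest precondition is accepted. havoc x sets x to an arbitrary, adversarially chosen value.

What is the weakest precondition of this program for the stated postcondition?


Working backward. After the program, y must hold.
Before flag := y ==> y: y
Before havoc flag: y
Before flag := (!flag) && (!y): y
Then branch requires !flag; else branch requires !(flag || y).
Before the if: (flag ==> (!flag)) && ((!flag) ==> (!(flag || y)))
Before y := y: (flag ==> (!flag)) && ((!flag) ==> (!(flag || y)))
Answer: WP = (flag ==> (!flag)) && ((!flag) ==> (!(flag || y)))


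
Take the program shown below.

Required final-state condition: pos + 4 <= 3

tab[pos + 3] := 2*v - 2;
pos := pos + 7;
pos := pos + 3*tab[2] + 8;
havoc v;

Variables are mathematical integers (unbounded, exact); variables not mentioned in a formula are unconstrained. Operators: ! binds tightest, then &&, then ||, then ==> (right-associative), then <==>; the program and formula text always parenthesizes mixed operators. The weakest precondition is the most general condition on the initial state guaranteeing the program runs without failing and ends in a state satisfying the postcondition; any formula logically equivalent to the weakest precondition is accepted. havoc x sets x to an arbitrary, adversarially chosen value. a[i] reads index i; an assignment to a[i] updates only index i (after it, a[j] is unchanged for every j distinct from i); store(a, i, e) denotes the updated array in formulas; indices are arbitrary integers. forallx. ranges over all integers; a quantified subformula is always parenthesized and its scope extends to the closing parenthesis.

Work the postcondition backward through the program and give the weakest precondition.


Working backward. After the program, the postcondition pos + 4 <= 3 must hold; in canonical form it is pos <= -1.
Before havoc v: pos <= -1
Before pos := pos + 3*tab[2] + 8: 3*tab[2] + pos <= -9
Before pos := pos + 7: 3*tab[2] + pos <= -16
Before tab[pos + 3] := 2*v - 2: 3*store(tab, pos + 3, 2*v - 2)[2] + pos <= -16
Answer: WP = 3*store(tab, pos + 3, 2*v - 2)[2] + pos <= -16


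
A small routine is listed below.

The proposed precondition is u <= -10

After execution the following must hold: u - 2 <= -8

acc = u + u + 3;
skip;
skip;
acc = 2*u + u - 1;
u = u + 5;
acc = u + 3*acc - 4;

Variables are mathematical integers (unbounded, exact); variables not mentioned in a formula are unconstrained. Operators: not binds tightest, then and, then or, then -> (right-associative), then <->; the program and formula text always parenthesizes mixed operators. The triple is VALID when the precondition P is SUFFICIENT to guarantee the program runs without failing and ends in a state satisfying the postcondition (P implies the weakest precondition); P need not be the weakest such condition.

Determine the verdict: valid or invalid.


Working backward. After the program, the postcondition u - 2 <= -8 must hold; in canonical form it is u <= -6.
Before acc := u + 3*acc - 4: u <= -6
Before u := u + 5: u <= -11
Before acc := 2*u + u - 1: u <= -11
Before skip: u <= -11
Before skip: u <= -11
Before acc := u + u + 3: u <= -11
The weakest precondition is u <= -11.
Check whether u <= -10 implies it.
Countermodel: at the initial state u = -10, the precondition holds but the weakest precondition fails.
Answer: invalid


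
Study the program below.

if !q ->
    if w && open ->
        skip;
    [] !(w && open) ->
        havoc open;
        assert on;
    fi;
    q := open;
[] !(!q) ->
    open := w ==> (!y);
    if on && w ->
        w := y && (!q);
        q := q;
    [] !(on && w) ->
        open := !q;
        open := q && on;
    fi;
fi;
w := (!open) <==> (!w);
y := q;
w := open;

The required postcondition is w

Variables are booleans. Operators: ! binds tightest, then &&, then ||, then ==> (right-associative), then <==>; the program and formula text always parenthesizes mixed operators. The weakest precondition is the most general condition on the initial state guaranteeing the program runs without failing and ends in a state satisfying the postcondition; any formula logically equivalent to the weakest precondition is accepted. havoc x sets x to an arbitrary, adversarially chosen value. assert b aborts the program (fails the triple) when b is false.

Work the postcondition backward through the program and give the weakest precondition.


Working backward. After the program, w must hold.
Before w := open: open
Before y := q: open
Before w := (!open) <==> (!w): open
Then branch requires ((w && open) ==> open) && w && open; else branch requires ((on && w) ==> (w ==> (!y))) && ((!(on && w)) ==> (q && on)).
Before the if: ((!q) ==> (((w && open) ==> open) && w && open)) && (q ==> (((on && w) ==> (w ==> (!y))) && ((!(on && w)) ==> (q && on))))
Answer: WP = ((!q) ==> (((w && open) ==> open) && w && open)) && (q ==> (((on && w) ==> (w ==> (!y))) && ((!(on && w)) ==> (q && on))))


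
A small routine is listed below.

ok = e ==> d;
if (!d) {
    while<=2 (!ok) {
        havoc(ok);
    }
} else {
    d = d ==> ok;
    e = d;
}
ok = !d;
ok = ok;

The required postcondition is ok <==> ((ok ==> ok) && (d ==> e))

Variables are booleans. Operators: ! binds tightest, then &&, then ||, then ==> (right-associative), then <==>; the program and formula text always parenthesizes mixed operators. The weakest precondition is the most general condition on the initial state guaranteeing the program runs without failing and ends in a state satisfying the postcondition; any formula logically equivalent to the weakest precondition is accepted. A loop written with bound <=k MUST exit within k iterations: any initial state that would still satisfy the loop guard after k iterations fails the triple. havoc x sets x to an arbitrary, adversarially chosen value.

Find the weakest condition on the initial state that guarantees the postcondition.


Working backward. After the program, the postcondition ok <==> ((ok ==> ok) && (d ==> e)) must hold; in canonical form it is ok <==> (d ==> e).
Before ok := ok: ok <==> (d ==> e)
Before ok := !d: (!d) <==> (d ==> e)
Then branch requires ok && (ok ==> ((!d) <==> (d ==> e))); else branch requires !(d ==> ok).
Before the if: ((!d) ==> (ok && (ok ==> ((!d) <==> (d ==> e))))) && (d ==> (!(d ==> ok)))
Before ok := e ==> d: ((!d) ==> ((e ==> d) && ((e ==> d) ==> ((!d) <==> (d ==> e))))) && (d ==> (!(d ==> (e ==> d))))
Answer: WP = ((!d) ==> ((e ==> d) && ((e ==> d) ==> ((!d) <==> (d ==> e))))) && (d ==> (!(d ==> (e ==> d))))


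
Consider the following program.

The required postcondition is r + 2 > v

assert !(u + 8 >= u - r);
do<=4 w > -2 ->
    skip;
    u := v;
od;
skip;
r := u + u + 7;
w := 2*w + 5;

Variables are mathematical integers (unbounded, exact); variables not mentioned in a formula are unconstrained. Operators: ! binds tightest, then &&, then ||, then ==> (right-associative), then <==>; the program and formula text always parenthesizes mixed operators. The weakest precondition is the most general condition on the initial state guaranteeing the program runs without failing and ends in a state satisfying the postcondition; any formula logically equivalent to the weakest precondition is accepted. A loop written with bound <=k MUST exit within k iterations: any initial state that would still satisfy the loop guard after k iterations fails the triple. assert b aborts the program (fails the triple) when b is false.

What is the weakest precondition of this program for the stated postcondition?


Working backward. After the program, the postcondition r + 2 > v must hold; in canonical form it is r > v - 2.
Before w := 2*w + 5: r > v - 2
Before r := u + u + 7: 2*u > v - 9
Before skip: 2*u > v - 9
Before the loop (bound <=4), unroll the exhaustion recursion (WP_0 = exit-now case; WP_j = one more guarded iteration, up to j = 4):
  WP_0: (!(w > -2)) && 2*u > v - 9
  WP_1: (w > -2 ==> ((!(w > -2)) && v > -9)) && ((!(w > -2)) ==> 2*u > v - 9)
  WP_2: (w > -2 ==> ((w > -2 ==> ((!(w > -2)) && v > -9)) && ((!(w > -2)) ==> v > -9))) && ((!(w > -2)) ==> 2*u > v - 9)
  WP_3: (w > -2 ==> ((w > -2 ==> ((w > -2 ==> ((!(w > -2)) && v > -9)) && ((!(w > -2)) ==> v > -9))) && ((!(w > -2)) ==> v > -9))) && ((!(w > -2)) ==> 2*u > v - 9)
  WP_4: (w > -2 ==> ((w > -2 ==> ((w > -2 ==> ((w > -2 ==> ((!(w > -2)) && v > -9)) && ((!(w > -2)) ==> v > -9))) && ((!(w > -2)) ==> v > -9))) && ((!(w > -2)) ==> v > -9))) && ((!(w > -2)) ==> 2*u > v - 9)
So before the loop: (w > -2 ==> ((w > -2 ==> ((w > -2 ==> ((w > -2 ==> ((!(w > -2)) && v > -9)) && ((!(w > -2)) ==> v > -9))) && ((!(w > -2)) ==> v > -9))) && ((!(w > -2)) ==> v > -9))) && ((!(w > -2)) ==> 2*u > v - 9)
Before assert !(u + 8 >= u - r): (!(r >= -8)) && (w > -2 ==> ((w > -2 ==> ((w > -2 ==> ((w > -2 ==> ((!(w > -2)) && v > -9)) && ((!(w > -2)) ==> v > -9))) && ((!(w > -2)) ==> v > -9))) && ((!(w > -2)) ==> v > -9))) && ((!(w > -2)) ==> 2*u > v - 9)
Answer: WP = (!(r >= -8)) && (w > -2 ==> ((w > -2 ==> ((w > -2 ==> ((w > -2 ==> ((!(w > -2)) && v > -9)) && ((!(w > -2)) ==> v > -9))) && ((!(w > -2)) ==> v > -9))) && ((!(w > -2)) ==> v > -9))) && ((!(w > -2)) ==> 2*u > v - 9)


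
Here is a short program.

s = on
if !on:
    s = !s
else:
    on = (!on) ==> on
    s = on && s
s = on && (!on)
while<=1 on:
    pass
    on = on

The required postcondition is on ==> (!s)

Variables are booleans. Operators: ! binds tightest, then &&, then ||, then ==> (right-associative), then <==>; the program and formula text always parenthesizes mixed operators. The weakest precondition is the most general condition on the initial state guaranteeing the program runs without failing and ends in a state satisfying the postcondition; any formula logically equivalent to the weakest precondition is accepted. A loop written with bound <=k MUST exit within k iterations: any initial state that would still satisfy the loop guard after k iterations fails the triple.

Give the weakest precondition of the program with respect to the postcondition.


Working backward. After the program, on ==> (!s) must hold.
Before the loop (bound <=1), unroll the exhaustion recursion (WP_0 = exit-now case; WP_j = one more guarded iteration, up to j = 1):
  WP_0: (!on) && (on ==> (!s))
  WP_1: (on ==> ((!on) && (on ==> (!s)))) && ((!on) ==> (on ==> (!s)))
So before the loop: (on ==> ((!on) && (on ==> (!s)))) && ((!on) ==> (on ==> (!s)))
Before s := on && (!on): on ==> (!on)
Then branch requires on ==> (!on); else branch requires ((!on) ==> on) ==> (!((!on) ==> on)).
Before the if: ((!on) ==> (on ==> (!on))) && (on ==> (((!on) ==> on) ==> (!((!on) ==> on))))
Before s := on: ((!on) ==> (on ==> (!on))) && (on ==> (((!on) ==> on) ==> (!((!on) ==> on))))
Answer: WP = ((!on) ==> (on ==> (!on))) && (on ==> (((!on) ==> on) ==> (!((!on) ==> on))))


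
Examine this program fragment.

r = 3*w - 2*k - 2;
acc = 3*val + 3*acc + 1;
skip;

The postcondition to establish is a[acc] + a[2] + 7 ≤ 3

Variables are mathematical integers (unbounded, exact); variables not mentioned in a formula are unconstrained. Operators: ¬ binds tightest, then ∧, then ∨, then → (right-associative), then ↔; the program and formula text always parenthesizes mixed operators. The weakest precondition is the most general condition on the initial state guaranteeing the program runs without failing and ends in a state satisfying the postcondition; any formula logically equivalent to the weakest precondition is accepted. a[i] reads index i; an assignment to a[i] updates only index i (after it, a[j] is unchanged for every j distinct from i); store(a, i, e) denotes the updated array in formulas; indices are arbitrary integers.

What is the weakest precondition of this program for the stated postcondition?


Working backward. After the program, the postcondition a[acc] + a[2] + 7 ≤ 3 must hold; in canonical form it is a[2] + a[acc] ≤ -4.
Before skip: a[2] + a[acc] ≤ -4
Before acc := 3*val + 3*acc + 1: a[3*acc + 3*val + 1] + a[2] ≤ -4
Before r := 3*w - 2*k - 2: a[3*acc + 3*val + 1] + a[2] ≤ -4
Answer: WP = a[3*acc + 3*val + 1] + a[2] ≤ -4


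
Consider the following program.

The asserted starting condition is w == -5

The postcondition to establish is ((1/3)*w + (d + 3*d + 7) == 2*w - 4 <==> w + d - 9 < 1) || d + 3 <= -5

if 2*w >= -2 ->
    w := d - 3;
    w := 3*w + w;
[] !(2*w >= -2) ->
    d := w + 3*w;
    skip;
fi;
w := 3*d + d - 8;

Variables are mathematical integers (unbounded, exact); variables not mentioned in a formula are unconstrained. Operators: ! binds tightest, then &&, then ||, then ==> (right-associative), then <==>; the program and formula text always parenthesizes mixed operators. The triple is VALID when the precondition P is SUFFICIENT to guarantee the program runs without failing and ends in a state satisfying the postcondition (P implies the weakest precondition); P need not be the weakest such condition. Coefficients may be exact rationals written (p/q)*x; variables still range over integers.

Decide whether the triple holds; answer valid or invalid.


Working backward. After the program, the postcondition ((1/3)*w + (d + 3*d + 7) == 2*w - 4 <==> w + d - 9 < 1) || d + 3 <= -5 must hold; in canonical form it is (4*d == (5/3)*w - 11 <==> d + w < 10) || d <= -8.
Before w := 3*d + d - 8: ((8/3)*d == 73/3 <==> 5*d < 18) || d <= -8
Then branch requires ((8/3)*d == 73/3 <==> 5*d < 18) || d <= -8; else branch requires ((32/3)*w == 73/3 <==> 20*w < 18) || 4*w <= -8.
Before the if: (2*w >= -2 ==> (((8/3)*d == 73/3 <==> 5*d < 18) || d <= -8)) && ((!(2*w >= -2)) ==> (((32/3)*w == 73/3 <==> 20*w < 18) || 4*w <= -8))
The weakest precondition is (2*w >= -2 ==> (((8/3)*d == 73/3 <==> 5*d < 18) || d <= -8)) && ((!(2*w >= -2)) ==> (((32/3)*w == 73/3 <==> 20*w < 18) || 4*w <= -8)).
Check whether w == -5 implies it.
Every state satisfying the precondition satisfies the weakest precondition: the implication holds.
Answer: valid


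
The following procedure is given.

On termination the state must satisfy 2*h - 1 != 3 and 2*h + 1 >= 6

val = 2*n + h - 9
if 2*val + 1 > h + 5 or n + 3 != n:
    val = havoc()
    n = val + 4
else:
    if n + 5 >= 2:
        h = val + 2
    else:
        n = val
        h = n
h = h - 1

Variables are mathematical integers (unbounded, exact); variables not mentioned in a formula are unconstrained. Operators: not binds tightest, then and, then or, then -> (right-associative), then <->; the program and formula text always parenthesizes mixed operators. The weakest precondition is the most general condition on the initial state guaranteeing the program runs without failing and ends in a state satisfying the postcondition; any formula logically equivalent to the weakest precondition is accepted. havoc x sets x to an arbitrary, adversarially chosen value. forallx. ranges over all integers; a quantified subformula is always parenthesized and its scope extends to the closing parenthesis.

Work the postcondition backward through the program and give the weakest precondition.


Working backward. After the program, the postcondition 2*h - 1 != 3 and 2*h + 1 >= 6 must hold; in canonical form it is 2*h != 4 and 2*h >= 5.
Before h := h - 1: 2*h != 6 and 2*h >= 7
Then branch requires 2*h != 6 and 2*h >= 7; else branch requires (n >= -3 -> (2*val != 2 and 2*val >= 3)) and ((not (n >= -3)) -> (2*val != 6 and 2*val >= 7)).
Before the if: 2*h != 6 and 2*h >= 7
Before val := 2*n + h - 9: 2*h != 6 and 2*h >= 7
Answer: WP = 2*h != 6 and 2*h >= 7


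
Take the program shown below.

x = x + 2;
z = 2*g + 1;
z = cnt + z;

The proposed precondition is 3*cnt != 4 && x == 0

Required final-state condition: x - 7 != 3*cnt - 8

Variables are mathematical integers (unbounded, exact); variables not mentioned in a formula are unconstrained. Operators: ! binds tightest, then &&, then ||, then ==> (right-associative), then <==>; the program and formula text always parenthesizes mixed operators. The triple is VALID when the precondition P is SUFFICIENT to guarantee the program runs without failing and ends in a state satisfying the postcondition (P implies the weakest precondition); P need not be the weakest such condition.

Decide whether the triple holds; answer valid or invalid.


Working backward. After the program, the postcondition x - 7 != 3*cnt - 8 must hold; in canonical form it is x != 3*cnt - 1.
Before z := cnt + z: x != 3*cnt - 1
Before z := 2*g + 1: x != 3*cnt - 1
Before x := x + 2: x != 3*cnt - 3
The weakest precondition is x != 3*cnt - 3.
Check whether 3*cnt != 4 && x == 0 implies it.
Countermodel: at the initial state cnt = 1, x = 0, the precondition holds but the weakest precondition fails.
Answer: invalid


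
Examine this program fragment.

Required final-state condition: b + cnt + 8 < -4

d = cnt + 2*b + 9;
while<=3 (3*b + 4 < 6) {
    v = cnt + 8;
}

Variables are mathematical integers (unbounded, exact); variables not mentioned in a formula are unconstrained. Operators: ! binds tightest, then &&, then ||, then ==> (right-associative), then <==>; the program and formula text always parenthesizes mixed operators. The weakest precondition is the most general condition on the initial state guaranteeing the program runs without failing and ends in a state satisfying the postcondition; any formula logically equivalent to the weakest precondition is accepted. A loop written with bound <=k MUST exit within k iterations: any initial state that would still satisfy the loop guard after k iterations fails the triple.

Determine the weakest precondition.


Working backward. After the program, the postcondition b + cnt + 8 < -4 must hold; in canonical form it is b + cnt < -12.
Before the loop (bound <=3), unroll the exhaustion recursion (WP_0 = exit-now case; WP_j = one more guarded iteration, up to j = 3):
  WP_0: (!(3*b < 2)) && b + cnt < -12
  WP_1: (3*b < 2 ==> ((!(3*b < 2)) && b + cnt < -12)) && ((!(3*b < 2)) ==> b + cnt < -12)
  WP_2: (3*b < 2 ==> ((3*b < 2 ==> ((!(3*b < 2)) && b + cnt < -12)) && ((!(3*b < 2)) ==> b + cnt < -12))) && ((!(3*b < 2)) ==> b + cnt < -12)
  WP_3: (3*b < 2 ==> ((3*b < 2 ==> ((3*b < 2 ==> ((!(3*b < 2)) && b + cnt < -12)) && ((!(3*b < 2)) ==> b + cnt < -12))) && ((!(3*b < 2)) ==> b + cnt < -12))) && ((!(3*b < 2)) ==> b + cnt < -12)
So before the loop: (3*b < 2 ==> ((3*b < 2 ==> ((3*b < 2 ==> ((!(3*b < 2)) && b + cnt < -12)) && ((!(3*b < 2)) ==> b + cnt < -12))) && ((!(3*b < 2)) ==> b + cnt < -12))) && ((!(3*b < 2)) ==> b + cnt < -12)
Before d := cnt + 2*b + 9: (3*b < 2 ==> ((3*b < 2 ==> ((3*b < 2 ==> ((!(3*b < 2)) && b + cnt < -12)) && ((!(3*b < 2)) ==> b + cnt < -12))) && ((!(3*b < 2)) ==> b + cnt < -12))) && ((!(3*b < 2)) ==> b + cnt < -12)
Answer: WP = (3*b < 2 ==> ((3*b < 2 ==> ((3*b < 2 ==> ((!(3*b < 2)) && b + cnt < -12)) && ((!(3*b < 2)) ==> b + cnt < -12))) && ((!(3*b < 2)) ==> b + cnt < -12))) && ((!(3*b < 2)) ==> b + cnt < -12)


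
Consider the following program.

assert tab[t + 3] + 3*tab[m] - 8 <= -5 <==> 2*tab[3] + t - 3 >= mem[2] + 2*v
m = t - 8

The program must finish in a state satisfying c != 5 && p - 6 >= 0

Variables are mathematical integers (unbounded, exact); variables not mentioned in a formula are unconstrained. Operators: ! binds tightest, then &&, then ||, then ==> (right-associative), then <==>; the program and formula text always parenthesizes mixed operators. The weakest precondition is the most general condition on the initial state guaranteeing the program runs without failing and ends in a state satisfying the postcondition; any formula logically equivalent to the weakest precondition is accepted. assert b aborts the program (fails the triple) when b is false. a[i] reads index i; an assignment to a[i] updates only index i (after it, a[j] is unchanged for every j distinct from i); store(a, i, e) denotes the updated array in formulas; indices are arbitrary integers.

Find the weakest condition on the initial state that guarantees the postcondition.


Working backward. After the program, the postcondition c != 5 && p - 6 >= 0 must hold; in canonical form it is c != 5 && p >= 6.
Before m := t - 8: c != 5 && p >= 6
Before assert tab[t + 3] + 3*tab[m] - 8 <= -5 <==> 2*tab[3] + t - 3 >= mem[2] + 2*v: (tab[t + 3] + 3*tab[m] <= 3 <==> 2*tab[3] + t >= mem[2] + 2*v + 3) && c != 5 && p >= 6
Answer: WP = (tab[t + 3] + 3*tab[m] <= 3 <==> 2*tab[3] + t >= mem[2] + 2*v + 3) && c != 5 && p >= 6


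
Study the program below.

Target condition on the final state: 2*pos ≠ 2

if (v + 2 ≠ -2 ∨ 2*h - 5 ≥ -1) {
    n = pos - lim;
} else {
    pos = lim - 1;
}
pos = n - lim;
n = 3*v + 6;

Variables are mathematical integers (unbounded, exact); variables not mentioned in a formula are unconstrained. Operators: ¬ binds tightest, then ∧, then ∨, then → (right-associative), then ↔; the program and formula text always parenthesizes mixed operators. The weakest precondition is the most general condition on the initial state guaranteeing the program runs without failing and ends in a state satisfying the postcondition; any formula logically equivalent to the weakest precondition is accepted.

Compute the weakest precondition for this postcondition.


Working backward. After the program, 2*pos ≠ 2 must hold.
Before n := 3*v + 6: 2*pos ≠ 2
Before pos := n - lim: 2*n ≠ 2*lim + 2
Then branch requires 2*pos ≠ 4*lim + 2; else branch requires 2*n ≠ 2*lim + 2.
Before the if: ((v ≠ -4 ∨ 2*h ≥ 4) → 2*pos ≠ 4*lim + 2) ∧ ((¬(v ≠ -4 ∨ 2*h ≥ 4)) → 2*n ≠ 2*lim + 2)
Answer: WP = ((v ≠ -4 ∨ 2*h ≥ 4) → 2*pos ≠ 4*lim + 2) ∧ ((¬(v ≠ -4 ∨ 2*h ≥ 4)) → 2*n ≠ 2*lim + 2)


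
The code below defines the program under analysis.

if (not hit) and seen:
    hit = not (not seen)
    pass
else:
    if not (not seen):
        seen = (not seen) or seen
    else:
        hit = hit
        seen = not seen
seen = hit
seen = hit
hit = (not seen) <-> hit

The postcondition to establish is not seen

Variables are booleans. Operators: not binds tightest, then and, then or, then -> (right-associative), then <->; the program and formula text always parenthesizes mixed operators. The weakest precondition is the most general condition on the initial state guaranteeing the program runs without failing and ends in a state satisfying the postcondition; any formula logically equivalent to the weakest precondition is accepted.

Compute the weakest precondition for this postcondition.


Working backward. After the program, not seen must hold.
Before hit := (not seen) <-> hit: not seen
Before seen := hit: not hit
Before seen := hit: not hit
Then branch requires not seen; else branch requires (seen -> (not hit)) and ((not seen) -> (not hit)).
Before the if: (((not hit) and seen) -> (not seen)) and ((not ((not hit) and seen)) -> ((seen -> (not hit)) and ((not seen) -> (not hit))))
Answer: WP = (((not hit) and seen) -> (not seen)) and ((not ((not hit) and seen)) -> ((seen -> (not hit)) and ((not seen) -> (not hit))))


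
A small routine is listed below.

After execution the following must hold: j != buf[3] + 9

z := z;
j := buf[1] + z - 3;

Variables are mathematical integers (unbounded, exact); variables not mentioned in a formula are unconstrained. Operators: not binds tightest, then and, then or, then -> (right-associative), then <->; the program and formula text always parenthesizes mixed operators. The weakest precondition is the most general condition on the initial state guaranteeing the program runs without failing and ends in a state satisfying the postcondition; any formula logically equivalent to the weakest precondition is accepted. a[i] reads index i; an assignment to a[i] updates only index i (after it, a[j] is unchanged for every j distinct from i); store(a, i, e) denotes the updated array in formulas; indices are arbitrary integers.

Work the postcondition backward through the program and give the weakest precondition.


Working backward. After the program, j != buf[3] + 9 must hold.
Before j := buf[1] + z - 3: buf[1] + z != buf[3] + 12
Before z := z: buf[1] + z != buf[3] + 12
Answer: WP = buf[1] + z != buf[3] + 12


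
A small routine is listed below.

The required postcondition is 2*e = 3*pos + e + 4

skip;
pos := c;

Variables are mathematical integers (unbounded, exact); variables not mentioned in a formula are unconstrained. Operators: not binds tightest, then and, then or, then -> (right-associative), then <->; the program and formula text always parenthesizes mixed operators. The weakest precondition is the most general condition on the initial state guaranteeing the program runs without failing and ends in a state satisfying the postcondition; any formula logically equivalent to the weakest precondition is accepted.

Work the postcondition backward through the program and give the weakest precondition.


Working backward. After the program, the postcondition 2*e = 3*pos + e + 4 must hold; in canonical form it is e = 3*pos + 4.
Before pos := c: e = 3*c + 4
Before skip: e = 3*c + 4
Answer: WP = e = 3*c + 4


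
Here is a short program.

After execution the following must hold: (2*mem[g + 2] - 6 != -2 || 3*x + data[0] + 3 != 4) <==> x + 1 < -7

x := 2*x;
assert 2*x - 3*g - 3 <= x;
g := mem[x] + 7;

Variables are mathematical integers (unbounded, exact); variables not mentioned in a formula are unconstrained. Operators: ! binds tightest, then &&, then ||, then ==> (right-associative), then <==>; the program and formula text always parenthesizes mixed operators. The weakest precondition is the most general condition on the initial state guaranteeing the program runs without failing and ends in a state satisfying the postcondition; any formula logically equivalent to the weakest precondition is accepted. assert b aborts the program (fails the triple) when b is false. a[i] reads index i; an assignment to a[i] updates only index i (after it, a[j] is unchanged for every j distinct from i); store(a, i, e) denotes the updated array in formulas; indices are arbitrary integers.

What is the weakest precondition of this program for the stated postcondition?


Working backward. After the program, the postcondition (2*mem[g + 2] - 6 != -2 || 3*x + data[0] + 3 != 4) <==> x + 1 < -7 must hold; in canonical form it is (2*mem[g + 2] != 4 || data[0] + 3*x != 1) <==> x < -8.
Before g := mem[x] + 7: (2*mem[mem[x] + 9] != 4 || data[0] + 3*x != 1) <==> x < -8
Before assert 2*x - 3*g - 3 <= x: x <= 3*g + 3 && ((2*mem[mem[x] + 9] != 4 || data[0] + 3*x != 1) <==> x < -8)
Before x := 2*x: 2*x <= 3*g + 3 && ((2*mem[mem[2*x] + 9] != 4 || data[0] + 6*x != 1) <==> 2*x < -8)
Answer: WP = 2*x <= 3*g + 3 && ((2*mem[mem[2*x] + 9] != 4 || data[0] + 6*x != 1) <==> 2*x < -8)


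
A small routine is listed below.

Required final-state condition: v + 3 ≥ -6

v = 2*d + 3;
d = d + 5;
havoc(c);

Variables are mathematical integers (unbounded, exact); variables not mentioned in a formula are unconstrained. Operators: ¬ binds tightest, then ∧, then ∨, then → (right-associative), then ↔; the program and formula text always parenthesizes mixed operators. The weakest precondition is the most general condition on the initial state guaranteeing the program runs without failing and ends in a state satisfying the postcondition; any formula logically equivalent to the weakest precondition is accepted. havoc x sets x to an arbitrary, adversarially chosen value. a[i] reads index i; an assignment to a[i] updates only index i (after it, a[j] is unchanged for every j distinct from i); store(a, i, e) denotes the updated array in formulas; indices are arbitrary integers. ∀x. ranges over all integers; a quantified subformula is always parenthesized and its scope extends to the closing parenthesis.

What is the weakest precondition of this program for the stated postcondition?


Working backward. After the program, the postcondition v + 3 ≥ -6 must hold; in canonical form it is v ≥ -9.
Before havoc c: v ≥ -9
Before d := d + 5: v ≥ -9
Before v := 2*d + 3: 2*d ≥ -12
Answer: WP = 2*d ≥ -12
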